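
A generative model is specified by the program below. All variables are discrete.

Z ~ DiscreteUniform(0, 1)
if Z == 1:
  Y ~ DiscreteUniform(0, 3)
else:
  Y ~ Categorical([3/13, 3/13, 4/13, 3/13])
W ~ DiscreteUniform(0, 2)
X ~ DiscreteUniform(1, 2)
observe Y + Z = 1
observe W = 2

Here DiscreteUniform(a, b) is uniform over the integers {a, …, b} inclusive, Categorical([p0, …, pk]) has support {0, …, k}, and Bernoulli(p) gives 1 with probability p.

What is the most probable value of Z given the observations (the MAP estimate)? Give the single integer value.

Enumerate traces; 4 have nonzero weight after conditioning:
  (Z=0, Y=1, W=2, X=1) weight 1/52
  (Z=0, Y=1, W=2, X=2) weight 1/52
  (Z=1, Y=0, W=2, X=1) weight 1/48
  (Z=1, Y=0, W=2, X=2) weight 1/48
Group by Z:
  weight(Z=0) = 1/26
  weight(Z=1) = 1/24
Total weight = 1/26 + 1/24 = 25/312
P(Z=0 | obs) = 1/26 / 25/312 = 12/25
P(Z=1 | obs) = 1/24 / 25/312 = 13/25
argmax = 1

argmax_v P(Z = v | obs) = 1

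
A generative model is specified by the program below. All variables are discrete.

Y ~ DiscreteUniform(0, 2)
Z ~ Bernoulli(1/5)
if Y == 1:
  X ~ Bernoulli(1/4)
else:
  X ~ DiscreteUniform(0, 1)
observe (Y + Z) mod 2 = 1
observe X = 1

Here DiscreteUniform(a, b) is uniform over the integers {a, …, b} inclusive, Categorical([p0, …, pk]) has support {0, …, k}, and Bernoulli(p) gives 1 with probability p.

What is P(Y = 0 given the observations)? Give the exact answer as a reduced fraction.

Enumerate traces; 3 have nonzero weight after conditioning:
  (Y=0, Z=1, X=1) weight 1/30
  (Y=1, Z=0, X=1) weight 1/15
  (Y=2, Z=1, X=1) weight 1/30
Group by Y:
  weight(Y=0) = 1/30
  weight(Y=1) = 1/15
  weight(Y=2) = 1/30
Total weight = 1/30 + 1/15 + 1/30 = 2/15
P(Y=0 | obs) = 1/30 / 2/15 = 1/4
P(Y=1 | obs) = 1/15 / 2/15 = 1/2
P(Y=2 | obs) = 1/30 / 2/15 = 1/4

P(Y = 0 | obs) = 1/4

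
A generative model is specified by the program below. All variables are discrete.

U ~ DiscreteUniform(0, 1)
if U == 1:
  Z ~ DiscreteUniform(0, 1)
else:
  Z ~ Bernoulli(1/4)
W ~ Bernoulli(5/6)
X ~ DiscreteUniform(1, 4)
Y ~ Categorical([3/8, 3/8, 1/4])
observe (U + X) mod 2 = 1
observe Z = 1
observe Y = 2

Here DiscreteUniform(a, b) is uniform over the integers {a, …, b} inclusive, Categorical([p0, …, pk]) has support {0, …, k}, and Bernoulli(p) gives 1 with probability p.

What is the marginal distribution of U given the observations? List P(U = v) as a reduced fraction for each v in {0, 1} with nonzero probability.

Enumerate traces; 8 have nonzero weight after conditioning:
  (U=0, Z=1, W=0, X=1, Y=2) weight 1/768
  (U=0, Z=1, W=0, X=3, Y=2) weight 1/768
  (U=0, Z=1, W=1, X=1, Y=2) weight 5/768
  (U=0, Z=1, W=1, X=3, Y=2) weight 5/768
  (U=1, Z=1, W=0, X=2, Y=2) weight 1/384
  (U=1, Z=1, W=0, X=4, Y=2) weight 1/384
  (U=1, Z=1, W=1, X=2, Y=2) weight 5/384
  (U=1, Z=1, W=1, X=4, Y=2) weight 5/384
Group by U:
  weight(U=0) = 1/64
  weight(U=1) = 1/32
Total weight = 1/64 + 1/32 = 3/64
P(U=0 | obs) = 1/64 / 3/64 = 1/3
P(U=1 | obs) = 1/32 / 3/64 = 2/3

P(U=0) = 1/3, P(U=1) = 2/3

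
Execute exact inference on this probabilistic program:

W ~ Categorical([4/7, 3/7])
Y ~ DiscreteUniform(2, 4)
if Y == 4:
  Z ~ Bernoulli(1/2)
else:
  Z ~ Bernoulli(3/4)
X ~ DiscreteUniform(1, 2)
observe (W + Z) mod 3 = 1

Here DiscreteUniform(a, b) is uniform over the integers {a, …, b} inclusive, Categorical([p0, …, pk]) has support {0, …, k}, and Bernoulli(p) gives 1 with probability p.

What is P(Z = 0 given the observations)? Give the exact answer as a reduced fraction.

Enumerate traces; 12 have nonzero weight after conditioning:
  (W=0, Y=2, Z=1, X=1) weight 1/14
  (W=0, Y=2, Z=1, X=2) weight 1/14
  (W=0, Y=3, Z=1, X=1) weight 1/14
  (W=0, Y=3, Z=1, X=2) weight 1/14
  (W=0, Y=4, Z=1, X=1) weight 1/21
  (W=0, Y=4, Z=1, X=2) weight 1/21
  (W=1, Y=2, Z=0, X=1) weight 1/56
  (W=1, Y=2, Z=0, X=2) weight 1/56
  … 4 more
Group by Z:
  weight(Z=0) = 1/7
  weight(Z=1) = 8/21
Total weight = 1/7 + 8/21 = 11/21
P(Z=0 | obs) = 1/7 / 11/21 = 3/11
P(Z=1 | obs) = 8/21 / 11/21 = 8/11

P(Z = 0 | obs) = 3/11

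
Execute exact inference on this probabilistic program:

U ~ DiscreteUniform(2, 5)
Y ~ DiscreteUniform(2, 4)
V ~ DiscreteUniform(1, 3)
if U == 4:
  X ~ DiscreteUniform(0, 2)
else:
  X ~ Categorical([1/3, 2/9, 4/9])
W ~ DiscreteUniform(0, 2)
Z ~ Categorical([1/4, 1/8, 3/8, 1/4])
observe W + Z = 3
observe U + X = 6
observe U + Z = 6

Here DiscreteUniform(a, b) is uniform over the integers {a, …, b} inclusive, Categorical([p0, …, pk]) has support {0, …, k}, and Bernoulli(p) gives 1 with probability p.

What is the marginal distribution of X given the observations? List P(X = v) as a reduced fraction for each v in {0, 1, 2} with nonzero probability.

P(X=1) = 2/11, P(X=2) = 9/11

Enumerate traces; 18 have nonzero weight after conditioning:
  (U=4, Y=2, V=1, X=2, W=1, Z=2) weight 1/864
  (U=4, Y=2, V=2, X=2, W=1, Z=2) weight 1/864
  (U=4, Y=2, V=3, X=2, W=1, Z=2) weight 1/864
  (U=4, Y=3, V=1, X=2, W=1, Z=2) weight 1/864
  (U=4, Y=3, V=2, X=2, W=1, Z=2) weight 1/864
  (U=4, Y=3, V=3, X=2, W=1, Z=2) weight 1/864
  (U=4, Y=4, V=1, X=2, W=1, Z=2) weight 1/864
  (U=4, Y=4, V=2, X=2, W=1, Z=2) weight 1/864
  (U=5, Y=2, V=1, X=1, W=2, Z=1) weight 1/3888
  … 9 more
Group by X:
  weight(X=1) = 1/432
  weight(X=2) = 1/96
Total weight = 1/432 + 1/96 = 11/864
P(X=1 | obs) = 1/432 / 11/864 = 2/11
P(X=2 | obs) = 1/96 / 11/864 = 9/11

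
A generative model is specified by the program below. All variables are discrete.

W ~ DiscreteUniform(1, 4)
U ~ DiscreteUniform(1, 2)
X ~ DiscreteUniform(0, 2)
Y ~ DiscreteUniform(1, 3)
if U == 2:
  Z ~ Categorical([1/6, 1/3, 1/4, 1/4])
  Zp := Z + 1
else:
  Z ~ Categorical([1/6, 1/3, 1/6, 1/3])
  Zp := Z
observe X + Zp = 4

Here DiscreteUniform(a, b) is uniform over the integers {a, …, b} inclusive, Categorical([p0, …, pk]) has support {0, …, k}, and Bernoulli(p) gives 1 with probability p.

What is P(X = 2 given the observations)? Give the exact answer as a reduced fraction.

P(X = 2 | obs) = 3/8

Enumerate traces; 60 have nonzero weight after conditioning:
  (W=1, U=1, X=1, Y=1, Z=3) weight 1/216
  (W=1, U=1, X=1, Y=2, Z=3) weight 1/216
  (W=1, U=1, X=1, Y=3, Z=3) weight 1/216
  (W=1, U=1, X=2, Y=1, Z=2) weight 1/432
  (W=1, U=1, X=2, Y=2, Z=2) weight 1/432
  (W=1, U=1, X=2, Y=3, Z=2) weight 1/432
  (W=1, U=2, X=0, Y=1, Z=3) weight 1/288
  (W=1, U=2, X=0, Y=2, Z=3) weight 1/288
  … 52 more
Group by X:
  weight(X=0) = 1/24
  weight(X=1) = 7/72
  weight(X=2) = 1/12
Total weight = 1/24 + 7/72 + 1/12 = 2/9
P(X=0 | obs) = 1/24 / 2/9 = 3/16
P(X=1 | obs) = 7/72 / 2/9 = 7/16
P(X=2 | obs) = 1/12 / 2/9 = 3/8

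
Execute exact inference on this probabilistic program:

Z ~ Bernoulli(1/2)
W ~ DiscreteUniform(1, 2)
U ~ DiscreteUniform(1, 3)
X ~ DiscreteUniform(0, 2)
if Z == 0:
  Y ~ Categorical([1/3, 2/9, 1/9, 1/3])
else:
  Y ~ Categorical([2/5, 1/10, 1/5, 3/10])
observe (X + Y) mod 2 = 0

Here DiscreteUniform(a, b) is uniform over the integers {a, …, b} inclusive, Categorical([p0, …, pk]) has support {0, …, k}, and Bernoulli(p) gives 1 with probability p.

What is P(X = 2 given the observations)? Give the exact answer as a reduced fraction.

P(X = 2 | obs) = 47/137

Enumerate traces; 72 have nonzero weight after conditioning:
  (Z=0, W=1, U=1, X=0, Y=0) weight 1/108
  (Z=0, W=1, U=1, X=0, Y=2) weight 1/324
  (Z=0, W=1, U=1, X=1, Y=1) weight 1/162
  (Z=0, W=1, U=1, X=1, Y=3) weight 1/108
  (Z=0, W=1, U=1, X=2, Y=0) weight 1/108
  (Z=0, W=1, U=1, X=2, Y=2) weight 1/324
  (Z=0, W=1, U=2, X=0, Y=0) weight 1/108
  (Z=0, W=1, U=2, X=0, Y=2) weight 1/324
  … 64 more
Group by X:
  weight(X=0) = 47/270
  weight(X=1) = 43/270
  weight(X=2) = 47/270
Total weight = 47/270 + 43/270 + 47/270 = 137/270
P(X=0 | obs) = 47/270 / 137/270 = 47/137
P(X=1 | obs) = 43/270 / 137/270 = 43/137
P(X=2 | obs) = 47/270 / 137/270 = 47/137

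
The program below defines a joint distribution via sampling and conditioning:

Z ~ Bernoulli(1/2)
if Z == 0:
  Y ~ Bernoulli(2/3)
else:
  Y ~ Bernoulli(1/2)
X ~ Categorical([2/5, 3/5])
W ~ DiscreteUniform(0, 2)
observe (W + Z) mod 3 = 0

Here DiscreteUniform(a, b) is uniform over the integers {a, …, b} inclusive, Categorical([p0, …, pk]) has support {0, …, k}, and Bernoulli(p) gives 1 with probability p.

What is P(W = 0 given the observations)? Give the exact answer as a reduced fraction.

P(W = 0 | obs) = 1/2

Enumerate traces; 8 have nonzero weight after conditioning:
  (Z=0, Y=0, X=0, W=0) weight 1/45
  (Z=0, Y=0, X=1, W=0) weight 1/30
  (Z=0, Y=1, X=0, W=0) weight 2/45
  (Z=0, Y=1, X=1, W=0) weight 1/15
  (Z=1, Y=0, X=0, W=2) weight 1/30
  (Z=1, Y=0, X=1, W=2) weight 1/20
  (Z=1, Y=1, X=0, W=2) weight 1/30
  (Z=1, Y=1, X=1, W=2) weight 1/20
Group by W:
  weight(W=0) = 1/6
  weight(W=2) = 1/6
Total weight = 1/6 + 1/6 = 1/3
P(W=0 | obs) = 1/6 / 1/3 = 1/2
P(W=2 | obs) = 1/6 / 1/3 = 1/2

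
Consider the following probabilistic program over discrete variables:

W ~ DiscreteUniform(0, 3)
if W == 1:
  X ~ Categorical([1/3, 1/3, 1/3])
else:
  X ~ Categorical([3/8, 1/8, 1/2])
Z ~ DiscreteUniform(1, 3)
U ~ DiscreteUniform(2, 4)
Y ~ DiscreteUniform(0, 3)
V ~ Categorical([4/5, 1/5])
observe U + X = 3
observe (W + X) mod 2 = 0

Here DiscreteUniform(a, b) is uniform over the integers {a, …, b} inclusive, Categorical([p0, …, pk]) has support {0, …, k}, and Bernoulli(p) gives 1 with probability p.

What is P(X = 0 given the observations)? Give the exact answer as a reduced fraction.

Enumerate traces; 96 have nonzero weight after conditioning:
  (W=0, X=0, Z=1, U=3, Y=0, V=0) weight 1/480
  (W=0, X=0, Z=1, U=3, Y=0, V=1) weight 1/1920
  (W=0, X=0, Z=1, U=3, Y=1, V=0) weight 1/480
  (W=0, X=0, Z=1, U=3, Y=1, V=1) weight 1/1920
  (W=0, X=0, Z=1, U=3, Y=2, V=0) weight 1/480
  (W=0, X=0, Z=1, U=3, Y=2, V=1) weight 1/1920
  (W=0, X=0, Z=1, U=3, Y=3, V=0) weight 1/480
  (W=0, X=0, Z=1, U=3, Y=3, V=1) weight 1/1920
  (W=1, X=1, Z=1, U=2, Y=0, V=0) weight 1/540
  … 87 more
Group by X:
  weight(X=0) = 1/16
  weight(X=1) = 11/288
Total weight = 1/16 + 11/288 = 29/288
P(X=0 | obs) = 1/16 / 29/288 = 18/29
P(X=1 | obs) = 11/288 / 29/288 = 11/29

P(X = 0 | obs) = 18/29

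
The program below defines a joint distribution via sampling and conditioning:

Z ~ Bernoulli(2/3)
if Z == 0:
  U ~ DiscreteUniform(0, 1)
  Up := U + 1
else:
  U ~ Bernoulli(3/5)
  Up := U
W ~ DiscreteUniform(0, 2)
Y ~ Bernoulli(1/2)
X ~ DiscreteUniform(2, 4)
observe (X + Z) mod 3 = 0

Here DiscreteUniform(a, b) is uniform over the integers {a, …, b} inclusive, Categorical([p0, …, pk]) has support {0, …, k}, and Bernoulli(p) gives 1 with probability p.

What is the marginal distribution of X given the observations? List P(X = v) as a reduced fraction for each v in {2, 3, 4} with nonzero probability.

P(X=2) = 2/3, P(X=3) = 1/3

Enumerate traces; 24 have nonzero weight after conditioning:
  (Z=0, U=0, W=0, Y=0, X=3) weight 1/108
  (Z=0, U=0, W=0, Y=1, X=3) weight 1/108
  (Z=0, U=0, W=1, Y=0, X=3) weight 1/108
  (Z=0, U=0, W=1, Y=1, X=3) weight 1/108
  (Z=0, U=0, W=2, Y=0, X=3) weight 1/108
  (Z=0, U=0, W=2, Y=1, X=3) weight 1/108
  (Z=0, U=1, W=0, Y=0, X=3) weight 1/108
  (Z=0, U=1, W=0, Y=1, X=3) weight 1/108
  (Z=1, U=0, W=0, Y=0, X=2) weight 2/135
  … 15 more
Group by X:
  weight(X=2) = 2/9
  weight(X=3) = 1/9
Total weight = 2/9 + 1/9 = 1/3
P(X=2 | obs) = 2/9 / 1/3 = 2/3
P(X=3 | obs) = 1/9 / 1/3 = 1/3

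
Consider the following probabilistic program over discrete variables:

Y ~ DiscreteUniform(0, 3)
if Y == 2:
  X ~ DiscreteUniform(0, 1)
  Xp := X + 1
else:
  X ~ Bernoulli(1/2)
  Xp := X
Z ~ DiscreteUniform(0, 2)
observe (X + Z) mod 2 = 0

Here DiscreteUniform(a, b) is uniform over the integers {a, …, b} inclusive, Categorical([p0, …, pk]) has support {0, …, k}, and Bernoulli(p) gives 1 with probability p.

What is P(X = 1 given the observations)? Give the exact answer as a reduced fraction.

Enumerate traces; 12 have nonzero weight after conditioning:
  (Y=0, X=0, Z=0) weight 1/24
  (Y=0, X=0, Z=2) weight 1/24
  (Y=0, X=1, Z=1) weight 1/24
  (Y=1, X=0, Z=0) weight 1/24
  (Y=1, X=0, Z=2) weight 1/24
  (Y=1, X=1, Z=1) weight 1/24
  (Y=2, X=0, Z=0) weight 1/24
  (Y=2, X=0, Z=2) weight 1/24
  … 4 more
Group by X:
  weight(X=0) = 1/3
  weight(X=1) = 1/6
Total weight = 1/3 + 1/6 = 1/2
P(X=0 | obs) = 1/3 / 1/2 = 2/3
P(X=1 | obs) = 1/6 / 1/2 = 1/3

P(X = 1 | obs) = 1/3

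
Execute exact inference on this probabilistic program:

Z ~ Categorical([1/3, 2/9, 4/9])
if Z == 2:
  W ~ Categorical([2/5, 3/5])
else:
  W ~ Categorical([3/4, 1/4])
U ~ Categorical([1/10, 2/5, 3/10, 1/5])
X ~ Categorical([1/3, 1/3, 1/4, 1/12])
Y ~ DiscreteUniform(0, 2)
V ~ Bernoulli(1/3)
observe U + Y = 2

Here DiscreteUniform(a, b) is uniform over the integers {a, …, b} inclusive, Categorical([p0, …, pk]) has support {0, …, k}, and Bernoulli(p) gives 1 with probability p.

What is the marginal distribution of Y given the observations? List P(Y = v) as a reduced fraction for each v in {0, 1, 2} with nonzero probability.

P(Y=0) = 3/8, P(Y=1) = 1/2, P(Y=2) = 1/8

Enumerate traces; 144 have nonzero weight after conditioning:
  (Z=0, W=0, U=0, X=0, Y=2, V=0) weight 1/540
  (Z=0, W=0, U=0, X=0, Y=2, V=1) weight 1/1080
  (Z=0, W=0, U=0, X=1, Y=2, V=0) weight 1/540
  (Z=0, W=0, U=0, X=1, Y=2, V=1) weight 1/1080
  (Z=0, W=0, U=0, X=2, Y=2, V=0) weight 1/720
  (Z=0, W=0, U=0, X=2, Y=2, V=1) weight 1/1440
  (Z=0, W=0, U=0, X=3, Y=2, V=0) weight 1/2160
  (Z=0, W=0, U=0, X=3, Y=2, V=1) weight 1/4320
  (Z=0, W=0, U=1, X=0, Y=1, V=0) weight 1/135
  (Z=0, W=0, U=2, X=0, Y=0, V=0) weight 1/180
  … 134 more
Group by Y:
  weight(Y=0) = 1/10
  weight(Y=1) = 2/15
  weight(Y=2) = 1/30
Total weight = 1/10 + 2/15 + 1/30 = 4/15
P(Y=0 | obs) = 1/10 / 4/15 = 3/8
P(Y=1 | obs) = 2/15 / 4/15 = 1/2
P(Y=2 | obs) = 1/30 / 4/15 = 1/8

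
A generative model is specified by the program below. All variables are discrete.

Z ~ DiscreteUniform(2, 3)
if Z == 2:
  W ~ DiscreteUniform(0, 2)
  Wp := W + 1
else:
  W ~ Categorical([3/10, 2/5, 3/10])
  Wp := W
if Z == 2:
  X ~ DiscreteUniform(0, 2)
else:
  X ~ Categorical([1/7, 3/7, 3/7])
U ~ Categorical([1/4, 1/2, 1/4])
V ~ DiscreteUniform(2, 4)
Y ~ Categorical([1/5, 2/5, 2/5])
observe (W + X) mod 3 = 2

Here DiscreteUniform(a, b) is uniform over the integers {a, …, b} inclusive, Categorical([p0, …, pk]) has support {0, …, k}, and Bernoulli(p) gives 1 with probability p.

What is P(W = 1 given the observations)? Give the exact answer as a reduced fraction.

P(W = 1 | obs) = 89/213

Enumerate traces; 162 have nonzero weight after conditioning:
  (Z=2, W=0, X=2, U=0, V=2, Y=0) weight 1/1080
  (Z=2, W=0, X=2, U=0, V=2, Y=1) weight 1/540
  (Z=2, W=0, X=2, U=0, V=2, Y=2) weight 1/540
  (Z=2, W=0, X=2, U=0, V=3, Y=0) weight 1/1080
  (Z=2, W=0, X=2, U=0, V=3, Y=1) weight 1/540
  (Z=2, W=0, X=2, U=0, V=3, Y=2) weight 1/540
  (Z=2, W=0, X=2, U=0, V=4, Y=0) weight 1/1080
  (Z=2, W=0, X=2, U=0, V=4, Y=1) weight 1/540
  (Z=2, W=1, X=1, U=0, V=2, Y=0) weight 1/1080
  (Z=2, W=2, X=0, U=0, V=2, Y=0) weight 1/1080
  … 152 more
Group by W:
  weight(W=0) = 151/1260
  weight(W=1) = 89/630
  weight(W=2) = 97/1260
Total weight = 151/1260 + 89/630 + 97/1260 = 71/210
P(W=0 | obs) = 151/1260 / 71/210 = 151/426
P(W=1 | obs) = 89/630 / 71/210 = 89/213
P(W=2 | obs) = 97/1260 / 71/210 = 97/426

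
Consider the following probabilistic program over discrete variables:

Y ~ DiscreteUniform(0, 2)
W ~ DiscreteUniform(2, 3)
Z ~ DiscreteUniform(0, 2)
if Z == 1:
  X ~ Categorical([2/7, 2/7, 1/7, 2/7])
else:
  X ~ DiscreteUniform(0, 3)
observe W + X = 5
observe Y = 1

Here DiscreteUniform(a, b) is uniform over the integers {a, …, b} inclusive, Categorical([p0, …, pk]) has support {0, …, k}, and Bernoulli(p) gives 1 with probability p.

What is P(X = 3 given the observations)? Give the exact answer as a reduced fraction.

P(X = 3 | obs) = 11/20

Enumerate traces; 6 have nonzero weight after conditioning:
  (Y=1, W=2, Z=0, X=3) weight 1/72
  (Y=1, W=2, Z=1, X=3) weight 1/63
  (Y=1, W=2, Z=2, X=3) weight 1/72
  (Y=1, W=3, Z=0, X=2) weight 1/72
  (Y=1, W=3, Z=1, X=2) weight 1/126
  (Y=1, W=3, Z=2, X=2) weight 1/72
Group by X:
  weight(X=2) = 1/28
  weight(X=3) = 11/252
Total weight = 1/28 + 11/252 = 5/63
P(X=2 | obs) = 1/28 / 5/63 = 9/20
P(X=3 | obs) = 11/252 / 5/63 = 11/20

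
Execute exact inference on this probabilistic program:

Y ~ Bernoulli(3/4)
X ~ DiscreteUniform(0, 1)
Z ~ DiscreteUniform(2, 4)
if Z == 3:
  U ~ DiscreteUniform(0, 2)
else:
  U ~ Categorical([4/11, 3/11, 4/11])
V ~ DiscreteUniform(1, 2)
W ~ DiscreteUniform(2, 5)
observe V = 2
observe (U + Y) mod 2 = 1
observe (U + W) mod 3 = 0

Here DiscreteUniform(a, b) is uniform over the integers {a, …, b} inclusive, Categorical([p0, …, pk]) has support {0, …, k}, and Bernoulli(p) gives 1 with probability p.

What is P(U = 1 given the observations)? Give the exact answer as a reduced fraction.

P(U = 1 | obs) = 29/134

Enumerate traces; 24 have nonzero weight after conditioning:
  (Y=0, X=0, Z=2, U=1, V=2, W=2) weight 1/704
  (Y=0, X=0, Z=2, U=1, V=2, W=5) weight 1/704
  (Y=0, X=0, Z=3, U=1, V=2, W=2) weight 1/576
  (Y=0, X=0, Z=3, U=1, V=2, W=5) weight 1/576
  (Y=0, X=0, Z=4, U=1, V=2, W=2) weight 1/704
  (Y=0, X=0, Z=4, U=1, V=2, W=5) weight 1/704
  (Y=0, X=1, Z=2, U=1, V=2, W=2) weight 1/704
  (Y=0, X=1, Z=2, U=1, V=2, W=5) weight 1/704
  (Y=1, X=0, Z=2, U=0, V=2, W=3) weight 1/176
  (Y=1, X=0, Z=2, U=2, V=2, W=4) weight 1/176
  … 14 more
Group by U:
  weight(U=0) = 35/1056
  weight(U=1) = 29/1584
  weight(U=2) = 35/1056
Total weight = 35/1056 + 29/1584 + 35/1056 = 67/792
P(U=0 | obs) = 35/1056 / 67/792 = 105/268
P(U=1 | obs) = 29/1584 / 67/792 = 29/134
P(U=2 | obs) = 35/1056 / 67/792 = 105/268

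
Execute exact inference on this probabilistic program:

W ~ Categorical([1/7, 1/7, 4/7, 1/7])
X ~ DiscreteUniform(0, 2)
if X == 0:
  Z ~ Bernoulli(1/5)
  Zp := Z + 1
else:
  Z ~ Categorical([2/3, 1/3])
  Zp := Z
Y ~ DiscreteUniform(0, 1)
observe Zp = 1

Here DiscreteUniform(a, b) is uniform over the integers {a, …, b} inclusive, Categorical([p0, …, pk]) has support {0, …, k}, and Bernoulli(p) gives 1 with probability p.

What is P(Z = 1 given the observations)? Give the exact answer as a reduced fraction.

P(Z = 1 | obs) = 5/11

Enumerate traces; 24 have nonzero weight after conditioning:
  (W=0, X=0, Z=0, Y=0) weight 2/105
  (W=0, X=0, Z=0, Y=1) weight 2/105
  (W=0, X=1, Z=1, Y=0) weight 1/126
  (W=0, X=1, Z=1, Y=1) weight 1/126
  (W=0, X=2, Z=1, Y=0) weight 1/126
  (W=0, X=2, Z=1, Y=1) weight 1/126
  (W=1, X=0, Z=0, Y=0) weight 2/105
  (W=1, X=0, Z=0, Y=1) weight 2/105
  … 16 more
Group by Z:
  weight(Z=0) = 4/15
  weight(Z=1) = 2/9
Total weight = 4/15 + 2/9 = 22/45
P(Z=0 | obs) = 4/15 / 22/45 = 6/11
P(Z=1 | obs) = 2/9 / 22/45 = 5/11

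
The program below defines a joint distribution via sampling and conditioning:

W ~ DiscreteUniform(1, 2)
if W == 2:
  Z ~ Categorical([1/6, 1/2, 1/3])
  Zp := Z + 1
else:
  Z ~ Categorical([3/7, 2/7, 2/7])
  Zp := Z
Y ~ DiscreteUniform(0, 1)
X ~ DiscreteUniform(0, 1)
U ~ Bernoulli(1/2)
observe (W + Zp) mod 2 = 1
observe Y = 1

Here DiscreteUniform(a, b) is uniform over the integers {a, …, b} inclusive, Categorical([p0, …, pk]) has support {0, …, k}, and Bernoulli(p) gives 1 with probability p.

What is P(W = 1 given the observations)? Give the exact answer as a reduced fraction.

P(W = 1 | obs) = 10/17

Enumerate traces; 16 have nonzero weight after conditioning:
  (W=1, Z=0, Y=1, X=0, U=0) weight 3/112
  (W=1, Z=0, Y=1, X=0, U=1) weight 3/112
  (W=1, Z=0, Y=1, X=1, U=0) weight 3/112
  (W=1, Z=0, Y=1, X=1, U=1) weight 3/112
  (W=1, Z=2, Y=1, X=0, U=0) weight 1/56
  (W=1, Z=2, Y=1, X=0, U=1) weight 1/56
  (W=1, Z=2, Y=1, X=1, U=0) weight 1/56
  (W=1, Z=2, Y=1, X=1, U=1) weight 1/56
  (W=2, Z=0, Y=1, X=0, U=0) weight 1/96
  … 7 more
Group by W:
  weight(W=1) = 5/28
  weight(W=2) = 1/8
Total weight = 5/28 + 1/8 = 17/56
P(W=1 | obs) = 5/28 / 17/56 = 10/17
P(W=2 | obs) = 1/8 / 17/56 = 7/17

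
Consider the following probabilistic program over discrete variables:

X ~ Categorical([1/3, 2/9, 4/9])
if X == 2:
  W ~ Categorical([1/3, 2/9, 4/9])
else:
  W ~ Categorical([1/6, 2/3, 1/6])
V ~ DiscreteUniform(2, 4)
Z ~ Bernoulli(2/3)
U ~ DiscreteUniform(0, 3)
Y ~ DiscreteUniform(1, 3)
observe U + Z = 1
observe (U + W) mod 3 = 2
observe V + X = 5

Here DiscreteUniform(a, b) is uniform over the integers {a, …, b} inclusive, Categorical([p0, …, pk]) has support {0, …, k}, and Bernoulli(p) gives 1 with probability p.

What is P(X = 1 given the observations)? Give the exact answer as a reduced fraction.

P(X = 1 | obs) = 9/29

Enumerate traces; 12 have nonzero weight after conditioning:
  (X=1, W=1, V=4, Z=0, U=1, Y=1) weight 1/729
  (X=1, W=1, V=4, Z=0, U=1, Y=2) weight 1/729
  (X=1, W=1, V=4, Z=0, U=1, Y=3) weight 1/729
  (X=1, W=2, V=4, Z=1, U=0, Y=1) weight 1/1458
  (X=1, W=2, V=4, Z=1, U=0, Y=2) weight 1/1458
  (X=1, W=2, V=4, Z=1, U=0, Y=3) weight 1/1458
  (X=2, W=1, V=3, Z=0, U=1, Y=1) weight 2/2187
  (X=2, W=1, V=3, Z=0, U=1, Y=2) weight 2/2187
  … 4 more
Group by X:
  weight(X=1) = 1/162
  weight(X=2) = 10/729
Total weight = 1/162 + 10/729 = 29/1458
P(X=1 | obs) = 1/162 / 29/1458 = 9/29
P(X=2 | obs) = 10/729 / 29/1458 = 20/29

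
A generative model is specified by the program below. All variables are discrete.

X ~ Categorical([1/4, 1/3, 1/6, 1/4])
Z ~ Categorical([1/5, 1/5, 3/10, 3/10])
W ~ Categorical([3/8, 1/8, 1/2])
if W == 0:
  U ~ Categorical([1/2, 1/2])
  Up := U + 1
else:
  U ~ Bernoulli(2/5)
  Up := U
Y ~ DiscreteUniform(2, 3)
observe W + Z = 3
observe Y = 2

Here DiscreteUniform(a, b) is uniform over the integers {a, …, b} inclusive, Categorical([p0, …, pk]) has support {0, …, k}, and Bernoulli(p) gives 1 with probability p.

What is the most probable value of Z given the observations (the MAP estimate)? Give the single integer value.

argmax_v P(Z = v | obs) = 3

Enumerate traces; 24 have nonzero weight after conditioning:
  (X=0, Z=1, W=2, U=0, Y=2) weight 3/400
  (X=0, Z=1, W=2, U=1, Y=2) weight 1/200
  (X=0, Z=2, W=1, U=0, Y=2) weight 9/3200
  (X=0, Z=2, W=1, U=1, Y=2) weight 3/1600
  (X=0, Z=3, W=0, U=0, Y=2) weight 9/1280
  (X=0, Z=3, W=0, U=1, Y=2) weight 9/1280
  (X=1, Z=1, W=2, U=0, Y=2) weight 1/100
  (X=1, Z=1, W=2, U=1, Y=2) weight 1/150
  … 16 more
Group by Z:
  weight(Z=1) = 1/20
  weight(Z=2) = 3/160
  weight(Z=3) = 9/160
Total weight = 1/20 + 3/160 + 9/160 = 1/8
P(Z=1 | obs) = 1/20 / 1/8 = 2/5
P(Z=2 | obs) = 3/160 / 1/8 = 3/20
P(Z=3 | obs) = 9/160 / 1/8 = 9/20
argmax = 3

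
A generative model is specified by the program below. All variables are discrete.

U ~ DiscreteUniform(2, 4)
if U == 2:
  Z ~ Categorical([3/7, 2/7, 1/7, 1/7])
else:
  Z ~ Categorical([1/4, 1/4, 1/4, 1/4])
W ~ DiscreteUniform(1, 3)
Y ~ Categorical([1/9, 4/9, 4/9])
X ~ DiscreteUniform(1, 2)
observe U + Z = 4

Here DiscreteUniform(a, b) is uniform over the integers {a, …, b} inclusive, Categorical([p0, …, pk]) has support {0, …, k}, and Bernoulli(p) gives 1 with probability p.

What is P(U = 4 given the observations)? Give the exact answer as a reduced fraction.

P(U = 4 | obs) = 7/18

Enumerate traces; 54 have nonzero weight after conditioning:
  (U=2, Z=2, W=1, Y=0, X=1) weight 1/1134
  (U=2, Z=2, W=1, Y=0, X=2) weight 1/1134
  (U=2, Z=2, W=1, Y=1, X=1) weight 2/567
  (U=2, Z=2, W=1, Y=1, X=2) weight 2/567
  (U=2, Z=2, W=1, Y=2, X=1) weight 2/567
  (U=2, Z=2, W=1, Y=2, X=2) weight 2/567
  (U=2, Z=2, W=2, Y=0, X=1) weight 1/1134
  (U=2, Z=2, W=2, Y=0, X=2) weight 1/1134
  (U=3, Z=1, W=1, Y=0, X=1) weight 1/648
  (U=4, Z=0, W=1, Y=0, X=1) weight 1/648
  … 44 more
Group by U:
  weight(U=2) = 1/21
  weight(U=3) = 1/12
  weight(U=4) = 1/12
Total weight = 1/21 + 1/12 + 1/12 = 3/14
P(U=2 | obs) = 1/21 / 3/14 = 2/9
P(U=3 | obs) = 1/12 / 3/14 = 7/18
P(U=4 | obs) = 1/12 / 3/14 = 7/18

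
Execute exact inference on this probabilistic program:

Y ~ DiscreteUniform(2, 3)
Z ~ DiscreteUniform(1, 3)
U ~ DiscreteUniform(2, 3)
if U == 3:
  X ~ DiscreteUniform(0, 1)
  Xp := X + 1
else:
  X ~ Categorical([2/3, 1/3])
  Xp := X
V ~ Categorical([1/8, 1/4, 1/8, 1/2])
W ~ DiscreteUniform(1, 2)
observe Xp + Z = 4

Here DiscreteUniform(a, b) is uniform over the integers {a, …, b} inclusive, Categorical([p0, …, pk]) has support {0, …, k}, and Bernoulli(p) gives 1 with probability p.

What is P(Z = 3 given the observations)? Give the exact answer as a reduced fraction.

P(Z = 3 | obs) = 5/8

Enumerate traces; 48 have nonzero weight after conditioning:
  (Y=2, Z=2, U=3, X=1, V=0, W=1) weight 1/384
  (Y=2, Z=2, U=3, X=1, V=0, W=2) weight 1/384
  (Y=2, Z=2, U=3, X=1, V=1, W=1) weight 1/192
  (Y=2, Z=2, U=3, X=1, V=1, W=2) weight 1/192
  (Y=2, Z=2, U=3, X=1, V=2, W=1) weight 1/384
  (Y=2, Z=2, U=3, X=1, V=2, W=2) weight 1/384
  (Y=2, Z=2, U=3, X=1, V=3, W=1) weight 1/96
  (Y=2, Z=2, U=3, X=1, V=3, W=2) weight 1/96
  (Y=2, Z=3, U=2, X=1, V=0, W=1) weight 1/576
  … 39 more
Group by Z:
  weight(Z=2) = 1/12
  weight(Z=3) = 5/36
Total weight = 1/12 + 5/36 = 2/9
P(Z=2 | obs) = 1/12 / 2/9 = 3/8
P(Z=3 | obs) = 5/36 / 2/9 = 5/8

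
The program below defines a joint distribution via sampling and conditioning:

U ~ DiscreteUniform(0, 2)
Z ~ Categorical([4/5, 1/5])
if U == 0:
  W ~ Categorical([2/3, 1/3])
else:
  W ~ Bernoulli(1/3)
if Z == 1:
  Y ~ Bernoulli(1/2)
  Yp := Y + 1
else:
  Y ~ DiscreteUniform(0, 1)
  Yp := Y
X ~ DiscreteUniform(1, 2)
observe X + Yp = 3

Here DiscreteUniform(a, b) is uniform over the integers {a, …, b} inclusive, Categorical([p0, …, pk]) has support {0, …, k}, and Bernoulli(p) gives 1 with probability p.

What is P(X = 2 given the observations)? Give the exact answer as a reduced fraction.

Enumerate traces; 18 have nonzero weight after conditioning:
  (U=0, Z=0, W=0, Y=1, X=2) weight 2/45
  (U=0, Z=0, W=1, Y=1, X=2) weight 1/45
  (U=0, Z=1, W=0, Y=0, X=2) weight 1/90
  (U=0, Z=1, W=0, Y=1, X=1) weight 1/90
  (U=0, Z=1, W=1, Y=0, X=2) weight 1/180
  (U=0, Z=1, W=1, Y=1, X=1) weight 1/180
  (U=1, Z=0, W=0, Y=1, X=2) weight 2/45
  (U=1, Z=0, W=1, Y=1, X=2) weight 1/45
  … 10 more
Group by X:
  weight(X=1) = 1/20
  weight(X=2) = 1/4
Total weight = 1/20 + 1/4 = 3/10
P(X=1 | obs) = 1/20 / 3/10 = 1/6
P(X=2 | obs) = 1/4 / 3/10 = 5/6

P(X = 2 | obs) = 5/6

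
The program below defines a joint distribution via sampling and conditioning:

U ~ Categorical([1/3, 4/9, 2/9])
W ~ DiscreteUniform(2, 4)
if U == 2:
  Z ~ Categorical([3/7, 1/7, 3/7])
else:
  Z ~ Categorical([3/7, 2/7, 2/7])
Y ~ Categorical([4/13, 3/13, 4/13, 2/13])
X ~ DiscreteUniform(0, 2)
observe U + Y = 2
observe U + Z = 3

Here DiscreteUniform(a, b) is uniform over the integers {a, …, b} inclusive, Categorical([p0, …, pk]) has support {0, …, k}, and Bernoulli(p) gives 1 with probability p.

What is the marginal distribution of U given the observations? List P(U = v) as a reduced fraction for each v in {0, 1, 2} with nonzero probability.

Enumerate traces; 18 have nonzero weight after conditioning:
  (U=1, W=2, Z=2, Y=1, X=0) weight 8/2457
  (U=1, W=2, Z=2, Y=1, X=1) weight 8/2457
  (U=1, W=2, Z=2, Y=1, X=2) weight 8/2457
  (U=1, W=3, Z=2, Y=1, X=0) weight 8/2457
  (U=1, W=3, Z=2, Y=1, X=1) weight 8/2457
  (U=1, W=3, Z=2, Y=1, X=2) weight 8/2457
  (U=1, W=4, Z=2, Y=1, X=0) weight 8/2457
  (U=1, W=4, Z=2, Y=1, X=1) weight 8/2457
  (U=2, W=2, Z=1, Y=0, X=0) weight 8/7371
  … 9 more
Group by U:
  weight(U=1) = 8/273
  weight(U=2) = 8/819
Total weight = 8/273 + 8/819 = 32/819
P(U=1 | obs) = 8/273 / 32/819 = 3/4
P(U=2 | obs) = 8/819 / 32/819 = 1/4

P(U=1) = 3/4, P(U=2) = 1/4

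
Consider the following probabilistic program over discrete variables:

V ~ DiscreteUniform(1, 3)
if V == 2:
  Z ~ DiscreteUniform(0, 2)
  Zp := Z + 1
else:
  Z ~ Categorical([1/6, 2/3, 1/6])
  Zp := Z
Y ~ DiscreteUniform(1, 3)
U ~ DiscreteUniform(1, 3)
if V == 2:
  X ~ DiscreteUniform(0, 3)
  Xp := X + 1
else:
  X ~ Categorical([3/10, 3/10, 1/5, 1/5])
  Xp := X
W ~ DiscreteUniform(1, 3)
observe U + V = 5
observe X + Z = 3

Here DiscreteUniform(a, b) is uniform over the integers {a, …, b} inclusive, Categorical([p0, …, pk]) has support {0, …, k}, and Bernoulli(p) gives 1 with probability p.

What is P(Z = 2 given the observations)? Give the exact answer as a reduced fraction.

Enumerate traces; 54 have nonzero weight after conditioning:
  (V=2, Z=0, Y=1, U=3, X=3, W=1) weight 1/972
  (V=2, Z=0, Y=1, U=3, X=3, W=2) weight 1/972
  (V=2, Z=0, Y=1, U=3, X=3, W=3) weight 1/972
  (V=2, Z=0, Y=2, U=3, X=3, W=1) weight 1/972
  (V=2, Z=0, Y=2, U=3, X=3, W=2) weight 1/972
  (V=2, Z=0, Y=2, U=3, X=3, W=3) weight 1/972
  (V=2, Z=0, Y=3, U=3, X=3, W=1) weight 1/972
  (V=2, Z=0, Y=3, U=3, X=3, W=2) weight 1/972
  (V=2, Z=1, Y=1, U=3, X=2, W=1) weight 1/972
  (V=2, Z=2, Y=1, U=3, X=1, W=1) weight 1/972
  … 44 more
Group by Z:
  weight(Z=0) = 7/540
  weight(Z=1) = 13/540
  weight(Z=2) = 2/135
Total weight = 7/540 + 13/540 + 2/135 = 7/135
P(Z=0 | obs) = 7/540 / 7/135 = 1/4
P(Z=1 | obs) = 13/540 / 7/135 = 13/28
P(Z=2 | obs) = 2/135 / 7/135 = 2/7

P(Z = 2 | obs) = 2/7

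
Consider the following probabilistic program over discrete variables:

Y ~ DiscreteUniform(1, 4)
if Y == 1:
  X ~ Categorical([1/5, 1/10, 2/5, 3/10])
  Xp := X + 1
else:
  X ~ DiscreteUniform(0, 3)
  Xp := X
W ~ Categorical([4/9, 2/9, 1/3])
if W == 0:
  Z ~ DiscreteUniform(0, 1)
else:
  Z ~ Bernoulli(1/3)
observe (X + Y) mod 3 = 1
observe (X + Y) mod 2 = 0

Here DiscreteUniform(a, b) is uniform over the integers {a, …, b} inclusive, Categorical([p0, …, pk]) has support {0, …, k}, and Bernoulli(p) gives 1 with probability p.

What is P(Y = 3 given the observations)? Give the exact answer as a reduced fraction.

P(Y = 3 | obs) = 5/21

Enumerate traces; 24 have nonzero weight after conditioning:
  (Y=1, X=3, W=0, Z=0) weight 1/60
  (Y=1, X=3, W=0, Z=1) weight 1/60
  (Y=1, X=3, W=1, Z=0) weight 1/90
  (Y=1, X=3, W=1, Z=1) weight 1/180
  (Y=1, X=3, W=2, Z=0) weight 1/60
  (Y=1, X=3, W=2, Z=1) weight 1/120
  (Y=2, X=2, W=0, Z=0) weight 1/72
  (Y=2, X=2, W=0, Z=1) weight 1/72
  (Y=3, X=1, W=0, Z=0) weight 1/72
  (Y=4, X=0, W=0, Z=0) weight 1/72
  … 14 more
Group by Y:
  weight(Y=1) = 3/40
  weight(Y=2) = 1/16
  weight(Y=3) = 1/16
  weight(Y=4) = 1/16
Total weight = 3/40 + 1/16 + 1/16 + 1/16 = 21/80
P(Y=1 | obs) = 3/40 / 21/80 = 2/7
P(Y=2 | obs) = 1/16 / 21/80 = 5/21
P(Y=3 | obs) = 1/16 / 21/80 = 5/21
P(Y=4 | obs) = 1/16 / 21/80 = 5/21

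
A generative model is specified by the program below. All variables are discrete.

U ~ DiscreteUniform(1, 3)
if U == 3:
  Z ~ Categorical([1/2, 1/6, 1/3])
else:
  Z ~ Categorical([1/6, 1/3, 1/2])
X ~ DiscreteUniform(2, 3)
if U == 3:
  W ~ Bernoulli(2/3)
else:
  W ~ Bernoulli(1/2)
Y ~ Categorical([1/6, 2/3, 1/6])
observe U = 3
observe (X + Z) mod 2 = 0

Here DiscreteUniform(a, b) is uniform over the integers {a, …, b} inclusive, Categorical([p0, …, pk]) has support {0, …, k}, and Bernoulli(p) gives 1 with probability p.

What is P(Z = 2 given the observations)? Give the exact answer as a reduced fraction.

Enumerate traces; 18 have nonzero weight after conditioning:
  (U=3, Z=0, X=2, W=0, Y=0) weight 1/216
  (U=3, Z=0, X=2, W=0, Y=1) weight 1/54
  (U=3, Z=0, X=2, W=0, Y=2) weight 1/216
  (U=3, Z=0, X=2, W=1, Y=0) weight 1/108
  (U=3, Z=0, X=2, W=1, Y=1) weight 1/27
  (U=3, Z=0, X=2, W=1, Y=2) weight 1/108
  (U=3, Z=1, X=3, W=0, Y=0) weight 1/648
  (U=3, Z=1, X=3, W=0, Y=1) weight 1/162
  (U=3, Z=2, X=2, W=0, Y=0) weight 1/324
  … 9 more
Group by Z:
  weight(Z=0) = 1/12
  weight(Z=1) = 1/36
  weight(Z=2) = 1/18
Total weight = 1/12 + 1/36 + 1/18 = 1/6
P(Z=0 | obs) = 1/12 / 1/6 = 1/2
P(Z=1 | obs) = 1/36 / 1/6 = 1/6
P(Z=2 | obs) = 1/18 / 1/6 = 1/3

P(Z = 2 | obs) = 1/3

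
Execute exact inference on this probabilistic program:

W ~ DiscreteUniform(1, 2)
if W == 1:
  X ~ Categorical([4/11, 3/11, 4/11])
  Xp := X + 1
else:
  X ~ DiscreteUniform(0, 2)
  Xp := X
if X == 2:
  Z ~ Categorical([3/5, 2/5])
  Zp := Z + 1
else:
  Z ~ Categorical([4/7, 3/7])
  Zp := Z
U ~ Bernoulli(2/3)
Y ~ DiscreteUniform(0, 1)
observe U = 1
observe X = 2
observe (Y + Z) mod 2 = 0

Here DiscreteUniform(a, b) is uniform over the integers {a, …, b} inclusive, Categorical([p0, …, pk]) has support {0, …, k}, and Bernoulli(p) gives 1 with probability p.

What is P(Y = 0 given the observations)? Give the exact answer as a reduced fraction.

Enumerate traces; 4 have nonzero weight after conditioning:
  (W=1, X=2, Z=0, U=1, Y=0) weight 2/55
  (W=1, X=2, Z=1, U=1, Y=1) weight 4/165
  (W=2, X=2, Z=0, U=1, Y=0) weight 1/30
  (W=2, X=2, Z=1, U=1, Y=1) weight 1/45
Group by Y:
  weight(Y=0) = 23/330
  weight(Y=1) = 23/495
Total weight = 23/330 + 23/495 = 23/198
P(Y=0 | obs) = 23/330 / 23/198 = 3/5
P(Y=1 | obs) = 23/495 / 23/198 = 2/5

P(Y = 0 | obs) = 3/5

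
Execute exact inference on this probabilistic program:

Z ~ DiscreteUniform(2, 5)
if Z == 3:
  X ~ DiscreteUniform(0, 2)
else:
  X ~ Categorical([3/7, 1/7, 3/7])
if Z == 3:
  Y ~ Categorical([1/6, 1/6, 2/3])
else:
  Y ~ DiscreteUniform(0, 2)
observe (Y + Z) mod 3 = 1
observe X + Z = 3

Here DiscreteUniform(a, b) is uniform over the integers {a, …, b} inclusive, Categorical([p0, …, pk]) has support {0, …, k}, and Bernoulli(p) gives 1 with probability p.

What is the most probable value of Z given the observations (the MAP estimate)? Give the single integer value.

argmax_v P(Z = v | obs) = 3

Enumerate traces; 2 have nonzero weight after conditioning:
  (Z=2, X=1, Y=2) weight 1/84
  (Z=3, X=0, Y=1) weight 1/72
Group by Z:
  weight(Z=2) = 1/84
  weight(Z=3) = 1/72
Total weight = 1/84 + 1/72 = 13/504
P(Z=2 | obs) = 1/84 / 13/504 = 6/13
P(Z=3 | obs) = 1/72 / 13/504 = 7/13
argmax = 3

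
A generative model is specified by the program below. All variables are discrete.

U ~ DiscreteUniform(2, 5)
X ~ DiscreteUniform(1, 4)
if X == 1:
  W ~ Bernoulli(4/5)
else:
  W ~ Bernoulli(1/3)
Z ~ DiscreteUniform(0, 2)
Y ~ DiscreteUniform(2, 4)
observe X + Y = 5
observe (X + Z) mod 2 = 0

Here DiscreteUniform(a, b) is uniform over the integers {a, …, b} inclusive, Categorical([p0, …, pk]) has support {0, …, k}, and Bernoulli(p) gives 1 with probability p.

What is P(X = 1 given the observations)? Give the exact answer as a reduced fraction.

Enumerate traces; 32 have nonzero weight after conditioning:
  (U=2, X=1, W=0, Z=1, Y=4) weight 1/720
  (U=2, X=1, W=1, Z=1, Y=4) weight 1/180
  (U=2, X=2, W=0, Z=0, Y=3) weight 1/216
  (U=2, X=2, W=0, Z=2, Y=3) weight 1/216
  (U=2, X=2, W=1, Z=0, Y=3) weight 1/432
  (U=2, X=2, W=1, Z=2, Y=3) weight 1/432
  (U=2, X=3, W=0, Z=1, Y=2) weight 1/216
  (U=2, X=3, W=1, Z=1, Y=2) weight 1/432
  … 24 more
Group by X:
  weight(X=1) = 1/36
  weight(X=2) = 1/18
  weight(X=3) = 1/36
Total weight = 1/36 + 1/18 + 1/36 = 1/9
P(X=1 | obs) = 1/36 / 1/9 = 1/4
P(X=2 | obs) = 1/18 / 1/9 = 1/2
P(X=3 | obs) = 1/36 / 1/9 = 1/4

P(X = 1 | obs) = 1/4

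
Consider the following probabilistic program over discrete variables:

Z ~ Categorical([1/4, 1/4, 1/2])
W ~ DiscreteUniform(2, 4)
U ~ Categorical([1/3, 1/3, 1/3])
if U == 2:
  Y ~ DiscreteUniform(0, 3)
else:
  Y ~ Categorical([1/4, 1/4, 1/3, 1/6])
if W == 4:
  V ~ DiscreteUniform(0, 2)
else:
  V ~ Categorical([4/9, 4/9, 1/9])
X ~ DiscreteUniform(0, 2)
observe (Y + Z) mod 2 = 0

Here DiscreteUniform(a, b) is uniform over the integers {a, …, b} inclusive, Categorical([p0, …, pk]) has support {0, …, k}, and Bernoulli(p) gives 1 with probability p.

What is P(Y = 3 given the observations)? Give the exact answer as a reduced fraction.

P(Y = 3 | obs) = 7/76

Enumerate traces; 486 have nonzero weight after conditioning:
  (Z=0, W=2, U=0, Y=0, V=0, X=0) weight 1/972
  (Z=0, W=2, U=0, Y=0, V=0, X=1) weight 1/972
  (Z=0, W=2, U=0, Y=0, V=0, X=2) weight 1/972
  (Z=0, W=2, U=0, Y=0, V=1, X=0) weight 1/972
  (Z=0, W=2, U=0, Y=0, V=1, X=1) weight 1/972
  (Z=0, W=2, U=0, Y=0, V=1, X=2) weight 1/972
  (Z=0, W=2, U=0, Y=0, V=2, X=0) weight 1/3888
  (Z=0, W=2, U=0, Y=0, V=2, X=1) weight 1/3888
  (Z=0, W=2, U=0, Y=2, V=0, X=0) weight 1/729
  (Z=1, W=2, U=0, Y=1, V=0, X=0) weight 1/972
  … 476 more
Group by Y:
  weight(Y=0) = 3/16
  weight(Y=1) = 1/16
  weight(Y=2) = 11/48
  weight(Y=3) = 7/144
Total weight = 3/16 + 1/16 + 11/48 + 7/144 = 19/36
P(Y=0 | obs) = 3/16 / 19/36 = 27/76
P(Y=1 | obs) = 1/16 / 19/36 = 9/76
P(Y=2 | obs) = 11/48 / 19/36 = 33/76
P(Y=3 | obs) = 7/144 / 19/36 = 7/76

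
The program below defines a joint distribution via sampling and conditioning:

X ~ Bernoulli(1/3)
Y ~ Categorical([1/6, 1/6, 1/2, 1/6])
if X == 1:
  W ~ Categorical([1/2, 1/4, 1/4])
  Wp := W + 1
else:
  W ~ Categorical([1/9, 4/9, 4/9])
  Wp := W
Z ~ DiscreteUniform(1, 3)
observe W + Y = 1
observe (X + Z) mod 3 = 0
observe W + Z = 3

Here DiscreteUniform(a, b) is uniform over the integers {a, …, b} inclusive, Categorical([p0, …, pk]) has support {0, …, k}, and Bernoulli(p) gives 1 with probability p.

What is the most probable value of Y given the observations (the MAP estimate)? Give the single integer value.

argmax_v P(Y = v | obs) = 0

Enumerate traces; 2 have nonzero weight after conditioning:
  (X=0, Y=1, W=0, Z=3) weight 1/243
  (X=1, Y=0, W=1, Z=2) weight 1/216
Group by Y:
  weight(Y=0) = 1/216
  weight(Y=1) = 1/243
Total weight = 1/216 + 1/243 = 17/1944
P(Y=0 | obs) = 1/216 / 17/1944 = 9/17
P(Y=1 | obs) = 1/243 / 17/1944 = 8/17
argmax = 0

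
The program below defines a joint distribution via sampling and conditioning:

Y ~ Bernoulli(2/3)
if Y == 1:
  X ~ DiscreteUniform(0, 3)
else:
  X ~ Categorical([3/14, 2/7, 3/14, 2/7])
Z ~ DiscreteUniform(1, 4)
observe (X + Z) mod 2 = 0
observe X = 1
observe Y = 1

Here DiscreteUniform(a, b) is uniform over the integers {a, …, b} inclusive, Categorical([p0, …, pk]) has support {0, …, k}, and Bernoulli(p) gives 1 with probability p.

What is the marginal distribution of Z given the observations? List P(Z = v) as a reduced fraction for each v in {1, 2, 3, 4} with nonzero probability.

P(Z=1) = 1/2, P(Z=3) = 1/2

Enumerate traces; 2 have nonzero weight after conditioning:
  (Y=1, X=1, Z=1) weight 1/24
  (Y=1, X=1, Z=3) weight 1/24
Group by Z:
  weight(Z=1) = 1/24
  weight(Z=3) = 1/24
Total weight = 1/24 + 1/24 = 1/12
P(Z=1 | obs) = 1/24 / 1/12 = 1/2
P(Z=3 | obs) = 1/24 / 1/12 = 1/2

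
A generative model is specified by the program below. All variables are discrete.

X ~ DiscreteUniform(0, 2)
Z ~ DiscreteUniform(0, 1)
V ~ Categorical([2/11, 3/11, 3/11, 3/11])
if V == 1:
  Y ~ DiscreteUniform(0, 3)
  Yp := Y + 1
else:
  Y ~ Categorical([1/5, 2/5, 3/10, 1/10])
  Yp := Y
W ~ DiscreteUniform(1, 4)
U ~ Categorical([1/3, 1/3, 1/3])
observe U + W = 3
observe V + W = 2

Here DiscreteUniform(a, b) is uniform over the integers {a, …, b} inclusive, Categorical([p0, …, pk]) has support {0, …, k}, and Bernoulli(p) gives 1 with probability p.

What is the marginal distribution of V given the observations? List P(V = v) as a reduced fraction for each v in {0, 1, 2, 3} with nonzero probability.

P(V=0) = 2/5, P(V=1) = 3/5

Enumerate traces; 48 have nonzero weight after conditioning:
  (X=0, Z=0, V=0, Y=0, W=2, U=1) weight 1/1980
  (X=0, Z=0, V=0, Y=1, W=2, U=1) weight 1/990
  (X=0, Z=0, V=0, Y=2, W=2, U=1) weight 1/1320
  (X=0, Z=0, V=0, Y=3, W=2, U=1) weight 1/3960
  (X=0, Z=0, V=1, Y=0, W=1, U=2) weight 1/1056
  (X=0, Z=0, V=1, Y=1, W=1, U=2) weight 1/1056
  (X=0, Z=0, V=1, Y=2, W=1, U=2) weight 1/1056
  (X=0, Z=0, V=1, Y=3, W=1, U=2) weight 1/1056
  … 40 more
Group by V:
  weight(V=0) = 1/66
  weight(V=1) = 1/44
Total weight = 1/66 + 1/44 = 5/132
P(V=0 | obs) = 1/66 / 5/132 = 2/5
P(V=1 | obs) = 1/44 / 5/132 = 3/5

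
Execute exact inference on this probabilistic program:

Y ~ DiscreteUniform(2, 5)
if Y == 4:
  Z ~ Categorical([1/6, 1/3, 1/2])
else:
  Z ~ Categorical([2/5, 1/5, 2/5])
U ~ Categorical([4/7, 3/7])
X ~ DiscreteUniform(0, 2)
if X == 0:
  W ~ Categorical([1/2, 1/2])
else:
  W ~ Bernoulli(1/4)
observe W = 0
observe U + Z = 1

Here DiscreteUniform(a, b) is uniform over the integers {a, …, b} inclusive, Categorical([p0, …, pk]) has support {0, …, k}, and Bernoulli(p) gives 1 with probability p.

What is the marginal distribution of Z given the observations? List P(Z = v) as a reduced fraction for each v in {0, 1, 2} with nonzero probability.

Enumerate traces; 24 have nonzero weight after conditioning:
  (Y=2, Z=0, U=1, X=0, W=0) weight 1/140
  (Y=2, Z=0, U=1, X=1, W=0) weight 3/280
  (Y=2, Z=0, U=1, X=2, W=0) weight 3/280
  (Y=2, Z=1, U=0, X=0, W=0) weight 1/210
  (Y=2, Z=1, U=0, X=1, W=0) weight 1/140
  (Y=2, Z=1, U=0, X=2, W=0) weight 1/140
  (Y=3, Z=0, U=1, X=0, W=0) weight 1/140
  (Y=3, Z=0, U=1, X=1, W=0) weight 3/280
  … 16 more
Group by Z:
  weight(Z=0) = 41/420
  weight(Z=1) = 4/45
Total weight = 41/420 + 4/45 = 47/252
P(Z=0 | obs) = 41/420 / 47/252 = 123/235
P(Z=1 | obs) = 4/45 / 47/252 = 112/235

P(Z=0) = 123/235, P(Z=1) = 112/235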